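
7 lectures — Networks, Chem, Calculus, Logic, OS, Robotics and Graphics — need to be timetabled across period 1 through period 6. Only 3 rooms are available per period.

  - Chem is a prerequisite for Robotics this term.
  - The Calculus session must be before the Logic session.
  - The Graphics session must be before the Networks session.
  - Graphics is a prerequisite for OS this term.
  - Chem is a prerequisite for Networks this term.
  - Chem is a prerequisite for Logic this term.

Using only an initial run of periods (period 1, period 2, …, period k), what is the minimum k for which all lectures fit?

3

The precedence chain requires at least 2 distinct periods.
With at most 3 per period and 7 lectures, at least 3 periods are needed.
3 works (last occupied period: period 3): for example Robotics in period 3, Chem in period 1, OS in period 2, Graphics in period 1, Logic in period 2, Networks in period 2, Calculus in period 1.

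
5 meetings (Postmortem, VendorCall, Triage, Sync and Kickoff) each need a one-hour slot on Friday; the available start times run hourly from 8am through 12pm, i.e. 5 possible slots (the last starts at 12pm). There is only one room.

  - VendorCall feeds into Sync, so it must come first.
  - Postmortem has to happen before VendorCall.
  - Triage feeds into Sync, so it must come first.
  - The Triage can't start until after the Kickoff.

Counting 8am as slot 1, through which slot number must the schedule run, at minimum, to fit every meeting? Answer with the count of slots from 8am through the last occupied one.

5

The precedence chain requires at least 3 distinct slots.
With at most 1 per slot and 5 meetings, at least 5 slots are needed.
5 works (last occupied slot: 12pm): for example VendorCall in 9am, Postmortem in 8am, Triage in 11am, Sync in 12pm, Kickoff in 10am.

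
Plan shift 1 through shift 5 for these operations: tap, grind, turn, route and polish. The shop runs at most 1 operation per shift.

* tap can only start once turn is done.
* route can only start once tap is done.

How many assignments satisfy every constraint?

Splitting on tap: it can be shift 2 (6), shift 3 (8), shift 4 (6). Listing each branch's schedules as (grind, turn, route, polish) by shift number:
tap=shift 2: (3,1,4,5) (3,1,5,4) (4,1,3,5) (4,1,5,3) (5,1,3,4) (5,1,4,3) — 6.
tap=shift 3: (1,2,4,5) (1,2,5,4) (2,1,4,5) (2,1,5,4) (4,1,5,2) (4,2,5,1) (5,1,4,2) (5,2,4,1) — 8.
tap=shift 4: (1,2,5,3) (1,3,5,2) (2,1,5,3) (2,3,5,1) (3,1,5,2) (3,2,5,1) — 6.
Summing: 6 + 8 + 6 = 20.

20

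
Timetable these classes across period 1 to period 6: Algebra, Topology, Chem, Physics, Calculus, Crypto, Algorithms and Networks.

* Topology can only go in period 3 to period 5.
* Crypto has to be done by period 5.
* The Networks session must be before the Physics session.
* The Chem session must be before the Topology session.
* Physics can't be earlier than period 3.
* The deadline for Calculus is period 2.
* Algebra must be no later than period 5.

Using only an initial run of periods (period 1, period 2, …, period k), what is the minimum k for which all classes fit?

3

The precedence chain requires at least 2 distinct periods.
Topology can't be placed before period 3, so the schedule must run through at least period 3.
3 works (last occupied period: period 3): for example Physics in period 3; Algorithms in period 1; Topology in period 3; Networks in period 1; Chem in period 1; Algebra in period 1; Calculus in period 1; Crypto in period 1.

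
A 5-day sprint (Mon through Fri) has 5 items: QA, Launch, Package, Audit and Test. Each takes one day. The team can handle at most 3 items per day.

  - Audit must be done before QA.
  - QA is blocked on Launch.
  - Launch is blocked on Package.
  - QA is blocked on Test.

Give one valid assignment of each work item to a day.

Audit -> Mon, QA -> Wed, Package -> Mon, Test -> Mon, Launch -> Tue

Checking: Package(Mon) before Launch(Tue); Test(Mon) before QA(Wed); Launch(Tue) before QA(Wed); Audit(Mon) before QA(Wed); max 3 per day (cap 3).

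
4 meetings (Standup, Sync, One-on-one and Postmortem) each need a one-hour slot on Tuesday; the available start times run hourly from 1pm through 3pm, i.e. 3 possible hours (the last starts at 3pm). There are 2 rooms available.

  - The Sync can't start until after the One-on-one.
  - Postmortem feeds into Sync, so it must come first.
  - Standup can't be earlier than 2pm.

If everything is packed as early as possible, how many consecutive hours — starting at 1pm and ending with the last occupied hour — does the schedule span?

The precedence chain requires at least 2 distinct hours.
With at most 2 per hour and 4 meetings, at least 2 hours are needed.
2 works (last occupied hour: 2pm): for example Sync in 2pm, Standup in 2pm, Postmortem in 1pm, One-on-one in 1pm.

2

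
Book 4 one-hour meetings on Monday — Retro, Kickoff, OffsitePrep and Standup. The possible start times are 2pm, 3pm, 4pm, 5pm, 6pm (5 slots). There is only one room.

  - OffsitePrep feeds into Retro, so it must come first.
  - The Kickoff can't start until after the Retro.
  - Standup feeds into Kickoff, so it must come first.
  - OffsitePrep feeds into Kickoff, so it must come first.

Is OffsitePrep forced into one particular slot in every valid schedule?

No

OffsitePrep can be 2pm (e.g. Retro -> 3pm, Standup -> 4pm, OffsitePrep -> 2pm, Kickoff -> 5pm) or 3pm (e.g. Kickoff=5pm; Standup=2pm; OffsitePrep=3pm; Retro=4pm).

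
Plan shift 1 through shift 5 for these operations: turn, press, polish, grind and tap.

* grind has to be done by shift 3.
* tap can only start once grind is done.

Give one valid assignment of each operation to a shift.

grind=shift 1, turn=shift 1, polish=shift 1, tap=shift 2, press=shift 1

Checking: grind(shift 1) before tap(shift 2); grind=shift 1 in [shift 1,shift 3].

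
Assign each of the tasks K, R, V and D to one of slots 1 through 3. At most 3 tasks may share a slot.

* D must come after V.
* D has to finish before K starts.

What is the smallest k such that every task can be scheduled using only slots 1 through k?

The precedence chain requires at least 3 distinct slots.
With at most 3 per slot and 4 tasks, at least 2 slots are needed.
3 works (last occupied slot: 3): for example V in 1, R in 1, D in 2, K in 3.

3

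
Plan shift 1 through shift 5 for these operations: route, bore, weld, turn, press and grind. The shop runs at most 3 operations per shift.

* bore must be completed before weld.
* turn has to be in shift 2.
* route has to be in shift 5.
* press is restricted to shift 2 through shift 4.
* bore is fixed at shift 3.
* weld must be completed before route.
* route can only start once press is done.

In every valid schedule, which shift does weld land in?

bore is fixed at shift 3 and must come before weld, so weld is at least shift 4.
route is fixed at shift 5 and must come after weld, so weld is at most shift 4.
So weld must be shift 4.

shift 4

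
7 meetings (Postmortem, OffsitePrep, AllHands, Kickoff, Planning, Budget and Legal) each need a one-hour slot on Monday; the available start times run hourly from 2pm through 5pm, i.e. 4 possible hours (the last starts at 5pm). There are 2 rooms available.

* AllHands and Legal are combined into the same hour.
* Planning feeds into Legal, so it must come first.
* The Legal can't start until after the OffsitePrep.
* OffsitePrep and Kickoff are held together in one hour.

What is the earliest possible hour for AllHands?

4pm

AllHands must be in the same hour as Legal, which can't be before 3pm, so AllHands is at least 3pm.
AllHands at 4pm is achievable: Budget=5pm, OffsitePrep=2pm, Postmortem=3pm, Kickoff=2pm, Legal=4pm, AllHands=4pm, Planning=3pm.
Nothing earlier works — the capacity limit rule out every hour before 4pm.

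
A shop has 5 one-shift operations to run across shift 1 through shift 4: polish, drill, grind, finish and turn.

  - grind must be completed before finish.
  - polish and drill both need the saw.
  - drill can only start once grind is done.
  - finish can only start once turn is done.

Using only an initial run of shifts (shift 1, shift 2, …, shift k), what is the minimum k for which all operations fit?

The precedence chain requires at least 2 distinct shifts.
2 works (last occupied shift: shift 2): for example finish -> shift 2; polish -> shift 1; turn -> shift 1; drill -> shift 2; grind -> shift 1.

2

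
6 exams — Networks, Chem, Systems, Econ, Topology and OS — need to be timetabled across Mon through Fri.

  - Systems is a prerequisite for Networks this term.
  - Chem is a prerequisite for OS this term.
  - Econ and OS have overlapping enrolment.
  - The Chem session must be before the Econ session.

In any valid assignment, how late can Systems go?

Thu

Downstream work caps Systems at Thu.
Systems at Thu is achievable: Econ in Tue; Chem in Mon; OS in Wed; Topology in Mon; Systems in Thu; Networks in Fri.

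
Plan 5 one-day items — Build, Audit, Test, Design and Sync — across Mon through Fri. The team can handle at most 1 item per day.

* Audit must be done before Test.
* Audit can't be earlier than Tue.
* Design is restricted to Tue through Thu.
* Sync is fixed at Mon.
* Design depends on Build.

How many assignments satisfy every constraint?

3

Enumerating: Design=Wed; Sync=Mon; Build=Tue; Audit=Thu; Test=Fri | Build=Wed; Test=Fri; Audit=Tue; Design=Thu; Sync=Mon | Test=Fri, Audit=Wed, Sync=Mon, Design=Thu, Build=Tue.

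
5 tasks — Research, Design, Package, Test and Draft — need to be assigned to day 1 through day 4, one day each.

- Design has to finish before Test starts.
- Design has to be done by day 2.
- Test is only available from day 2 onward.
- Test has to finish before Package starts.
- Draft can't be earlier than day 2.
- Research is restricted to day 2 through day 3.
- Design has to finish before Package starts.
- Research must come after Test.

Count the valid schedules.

Splitting on Package: it can be day 3 (3), day 4 (3). Listing each branch's schedules as (Research, Design, Test, Draft) by day number:
Package=day 3: (3,1,2,2) (3,1,2,3) (3,1,2,4) — 3.
Package=day 4: (3,1,2,2) (3,1,2,3) (3,1,2,4) — 3.
Summing: 3 + 3 = 6.

6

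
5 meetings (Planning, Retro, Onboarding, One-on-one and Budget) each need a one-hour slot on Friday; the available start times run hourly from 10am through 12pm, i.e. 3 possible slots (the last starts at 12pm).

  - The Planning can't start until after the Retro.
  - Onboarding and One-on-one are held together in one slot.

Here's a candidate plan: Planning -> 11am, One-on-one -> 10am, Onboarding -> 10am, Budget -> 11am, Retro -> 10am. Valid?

The Planning can't start until after the Retro — holds.
Onboarding and One-on-one are held together in one slot — holds.

Yes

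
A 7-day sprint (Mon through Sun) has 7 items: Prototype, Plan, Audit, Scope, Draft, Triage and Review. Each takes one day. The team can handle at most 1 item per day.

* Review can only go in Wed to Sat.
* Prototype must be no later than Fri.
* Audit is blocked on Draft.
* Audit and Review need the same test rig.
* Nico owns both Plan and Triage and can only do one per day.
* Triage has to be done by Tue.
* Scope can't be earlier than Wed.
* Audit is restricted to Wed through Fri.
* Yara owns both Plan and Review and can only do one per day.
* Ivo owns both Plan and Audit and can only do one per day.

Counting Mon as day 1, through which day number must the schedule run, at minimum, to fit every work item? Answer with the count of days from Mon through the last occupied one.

The precedence chain requires at least 2 distinct days.
With at most 1 per day and 7 work items, at least 7 days are needed.
Audit can't be placed before Wed — that is day 3 counting from Mon — so the schedule must run through at least 3 days.
7 works (last occupied day: Sun): for example Triage=Mon; Prototype=Fri; Audit=Wed; Review=Thu; Draft=Tue; Scope=Sat; Plan=Sun.

7 days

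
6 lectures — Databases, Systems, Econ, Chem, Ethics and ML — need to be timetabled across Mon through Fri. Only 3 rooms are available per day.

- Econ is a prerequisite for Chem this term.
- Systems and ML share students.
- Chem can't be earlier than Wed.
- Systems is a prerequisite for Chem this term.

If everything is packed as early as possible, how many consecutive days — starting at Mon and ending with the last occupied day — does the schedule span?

The precedence chain requires at least 2 distinct days.
With at most 3 per day and 6 lectures, at least 2 days are needed.
Chem can't be placed before Wed — that is day 3 counting from Mon — so the schedule must run through at least 3 days.
3 works (last occupied day: Wed): for example Ethics=Tue, ML=Tue, Econ=Mon, Systems=Mon, Chem=Wed, Databases=Mon.

3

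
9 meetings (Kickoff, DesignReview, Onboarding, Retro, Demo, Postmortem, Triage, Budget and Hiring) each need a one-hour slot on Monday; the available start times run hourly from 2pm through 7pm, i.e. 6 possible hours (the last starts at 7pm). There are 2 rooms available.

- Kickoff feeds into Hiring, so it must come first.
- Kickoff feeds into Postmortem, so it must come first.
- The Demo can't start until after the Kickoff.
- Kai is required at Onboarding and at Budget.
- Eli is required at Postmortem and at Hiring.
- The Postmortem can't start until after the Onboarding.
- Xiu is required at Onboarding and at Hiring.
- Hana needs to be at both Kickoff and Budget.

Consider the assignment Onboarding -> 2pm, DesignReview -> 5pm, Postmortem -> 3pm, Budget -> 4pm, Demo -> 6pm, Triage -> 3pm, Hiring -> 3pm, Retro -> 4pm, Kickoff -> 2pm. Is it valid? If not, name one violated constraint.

The Demo can't start until after the Kickoff — holds.
Eli is required at Postmortem and at Hiring — violated.
Kai is required at Onboarding and at Budget — holds.
There are 2 rooms available — violated.
Xiu is required at Onboarding and at Hiring — holds.
Hana needs to be at both Kickoff and Budget — holds.
Kickoff feeds into Postmortem, so it must come first — holds.
The Postmortem can't start until after the Onboarding — holds.
Kickoff feeds into Hiring, so it must come first — holds.

Invalid. Eli is required at Postmortem and at Hiring.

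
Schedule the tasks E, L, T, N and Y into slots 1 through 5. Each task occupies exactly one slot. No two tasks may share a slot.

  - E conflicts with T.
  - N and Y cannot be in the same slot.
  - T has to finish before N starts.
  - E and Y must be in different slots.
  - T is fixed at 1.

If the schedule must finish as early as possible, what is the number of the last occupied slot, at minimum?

5

The precedence chain requires at least 2 distinct slots.
With at most 1 per slot and 5 tasks, at least 5 slots are needed.
5 works (last occupied slot: 5): for example L=4, N=2, T=1, Y=5, E=3.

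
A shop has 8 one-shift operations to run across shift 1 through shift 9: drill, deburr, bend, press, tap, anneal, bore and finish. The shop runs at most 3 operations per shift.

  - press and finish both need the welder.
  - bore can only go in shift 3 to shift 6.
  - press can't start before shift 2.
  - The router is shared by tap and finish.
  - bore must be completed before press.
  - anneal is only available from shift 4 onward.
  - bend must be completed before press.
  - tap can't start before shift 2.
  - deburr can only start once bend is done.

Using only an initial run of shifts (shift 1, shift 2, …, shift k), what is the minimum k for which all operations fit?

The precedence chain requires at least 2 distinct shifts.
With at most 3 per shift and 8 operations, at least 3 shifts are needed.
anneal can't be placed before shift 4, so the schedule must run through at least shift 4.
4 works (last occupied shift: shift 4): for example drill in shift 1; deburr in shift 2; finish in shift 1; press in shift 4; tap in shift 2; anneal in shift 4; bend in shift 1; bore in shift 3.

4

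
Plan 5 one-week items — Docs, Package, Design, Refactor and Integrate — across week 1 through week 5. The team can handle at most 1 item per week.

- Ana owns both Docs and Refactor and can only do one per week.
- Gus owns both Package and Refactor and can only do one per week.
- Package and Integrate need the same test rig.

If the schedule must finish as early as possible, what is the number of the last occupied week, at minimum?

5

With at most 1 per week and 5 tasks, at least 5 weeks are needed.
5 works (last occupied week: week 5): for example Design=week 3, Refactor=week 4, Package=week 2, Integrate=week 5, Docs=week 1.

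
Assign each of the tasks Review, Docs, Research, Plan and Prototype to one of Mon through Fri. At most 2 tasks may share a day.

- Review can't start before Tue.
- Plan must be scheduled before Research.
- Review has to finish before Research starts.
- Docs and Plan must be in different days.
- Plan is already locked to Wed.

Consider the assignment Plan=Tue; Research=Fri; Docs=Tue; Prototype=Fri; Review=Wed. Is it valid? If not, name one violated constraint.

Docs and Plan must be in different days — violated.
At most 2 tasks may share a day — holds.
Plan is already locked to Wed — violated.
Review has to finish before Research starts — holds.
Plan must be scheduled before Research — holds.
Review can't start before Tue — holds.

Invalid. Docs and Plan must be in different days.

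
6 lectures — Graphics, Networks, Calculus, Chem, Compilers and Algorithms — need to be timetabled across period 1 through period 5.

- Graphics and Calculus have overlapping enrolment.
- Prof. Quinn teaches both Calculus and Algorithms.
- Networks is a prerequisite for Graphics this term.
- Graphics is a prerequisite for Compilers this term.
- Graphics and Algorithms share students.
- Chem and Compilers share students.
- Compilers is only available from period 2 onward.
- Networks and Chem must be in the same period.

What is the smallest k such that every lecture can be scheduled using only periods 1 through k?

The precedence chain requires at least 3 distinct periods.
3 works (last occupied period: period 3): for example Networks -> period 1; Compilers -> period 3; Chem -> period 1; Algorithms -> period 3; Calculus -> period 1; Graphics -> period 2.

3 periods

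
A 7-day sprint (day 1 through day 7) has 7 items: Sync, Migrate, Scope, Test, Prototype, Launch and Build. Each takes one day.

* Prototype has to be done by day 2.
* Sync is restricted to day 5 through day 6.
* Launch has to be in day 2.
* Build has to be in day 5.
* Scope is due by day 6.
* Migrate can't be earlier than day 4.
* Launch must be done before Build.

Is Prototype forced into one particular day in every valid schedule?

No

Prototype can be day 1 (e.g. Migrate in day 4, Prototype in day 1, Sync in day 5, Build in day 5, Test in day 1, Scope in day 1, Launch in day 2) or day 2 (e.g. Migrate=day 4, Build=day 5, Sync=day 5, Prototype=day 2, Test=day 1, Scope=day 1, Launch=day 2).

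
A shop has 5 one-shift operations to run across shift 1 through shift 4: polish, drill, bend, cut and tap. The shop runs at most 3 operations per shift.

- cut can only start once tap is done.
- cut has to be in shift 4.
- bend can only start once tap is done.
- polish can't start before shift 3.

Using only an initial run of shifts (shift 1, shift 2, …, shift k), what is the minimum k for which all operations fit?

4

The precedence chain requires at least 2 distinct shifts.
With at most 3 per shift and 5 operations, at least 2 shifts are needed.
cut can't be placed before shift 4, so the schedule must run through at least shift 4.
4 works (last occupied shift: shift 4): for example bend -> shift 2; polish -> shift 3; cut -> shift 4; tap -> shift 1; drill -> shift 1.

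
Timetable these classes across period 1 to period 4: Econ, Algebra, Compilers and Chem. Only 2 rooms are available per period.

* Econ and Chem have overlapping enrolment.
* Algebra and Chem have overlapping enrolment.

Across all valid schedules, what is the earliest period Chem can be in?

Chem at period 1 is achievable: Compilers=period 1; Econ=period 2; Algebra=period 2; Chem=period 1.

period 1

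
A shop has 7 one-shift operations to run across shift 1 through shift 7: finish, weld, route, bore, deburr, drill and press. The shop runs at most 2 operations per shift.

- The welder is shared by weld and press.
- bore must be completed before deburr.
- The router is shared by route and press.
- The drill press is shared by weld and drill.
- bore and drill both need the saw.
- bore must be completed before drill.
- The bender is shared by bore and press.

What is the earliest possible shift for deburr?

Precedence pushes deburr to at least shift 2.
deburr at shift 2 is achievable: bore=shift 1, press=shift 4, deburr=shift 2, finish=shift 1, weld=shift 3, drill=shift 2, route=shift 3.

shift 2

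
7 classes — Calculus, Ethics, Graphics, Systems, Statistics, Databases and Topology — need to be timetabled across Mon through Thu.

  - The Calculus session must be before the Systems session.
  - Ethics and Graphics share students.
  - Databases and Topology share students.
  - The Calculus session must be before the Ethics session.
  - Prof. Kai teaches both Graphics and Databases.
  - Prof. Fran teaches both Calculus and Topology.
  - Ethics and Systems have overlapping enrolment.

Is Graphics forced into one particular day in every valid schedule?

No

Graphics can be Mon (e.g. Databases=Tue; Topology=Wed; Ethics=Tue; Graphics=Mon; Statistics=Mon; Systems=Wed; Calculus=Mon) or Tue (e.g. Databases in Mon, Topology in Tue, Graphics in Tue, Calculus in Mon, Systems in Tue, Statistics in Mon, Ethics in Wed).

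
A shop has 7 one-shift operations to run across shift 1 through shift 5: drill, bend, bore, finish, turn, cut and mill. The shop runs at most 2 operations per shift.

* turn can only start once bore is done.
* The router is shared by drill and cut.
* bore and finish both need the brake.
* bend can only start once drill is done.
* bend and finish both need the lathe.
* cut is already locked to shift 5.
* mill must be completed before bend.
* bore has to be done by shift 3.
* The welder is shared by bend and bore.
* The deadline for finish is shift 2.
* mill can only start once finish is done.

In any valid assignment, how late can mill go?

shift 4

Precedence pushes mill to at least shift 2; downstream work caps mill at shift 4.
mill at shift 4 is achievable: bore -> shift 2, cut -> shift 5, turn -> shift 3, drill -> shift 1, finish -> shift 1, bend -> shift 5, mill -> shift 4.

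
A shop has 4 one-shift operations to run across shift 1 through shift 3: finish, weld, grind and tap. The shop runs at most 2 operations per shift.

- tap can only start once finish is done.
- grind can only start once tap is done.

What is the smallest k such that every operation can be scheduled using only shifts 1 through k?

The precedence chain requires at least 3 distinct shifts.
With at most 2 per shift and 4 operations, at least 2 shifts are needed.
3 works (last occupied shift: shift 3): for example tap -> shift 2, finish -> shift 1, grind -> shift 3, weld -> shift 1.

3 shifts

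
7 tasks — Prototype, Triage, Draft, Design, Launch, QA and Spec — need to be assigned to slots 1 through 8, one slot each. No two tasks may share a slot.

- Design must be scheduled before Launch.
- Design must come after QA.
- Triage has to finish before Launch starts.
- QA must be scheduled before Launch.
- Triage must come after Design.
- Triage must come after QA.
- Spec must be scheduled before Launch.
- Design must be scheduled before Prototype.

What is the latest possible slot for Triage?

Precedence pushes Triage to at least 3; downstream work caps Triage at 7.
Triage at 7 is achievable: QA -> 1; Prototype -> 3; Draft -> 5; Launch -> 8; Triage -> 7; Design -> 2; Spec -> 4.

7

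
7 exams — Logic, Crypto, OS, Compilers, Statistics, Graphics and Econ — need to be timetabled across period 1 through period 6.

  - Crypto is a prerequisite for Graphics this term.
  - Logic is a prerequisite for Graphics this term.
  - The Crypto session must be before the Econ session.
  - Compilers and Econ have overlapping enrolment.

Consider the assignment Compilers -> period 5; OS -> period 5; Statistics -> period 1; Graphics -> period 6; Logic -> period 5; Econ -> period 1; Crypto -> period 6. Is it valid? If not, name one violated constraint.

Invalid. The Crypto session must be before the Econ session.

Compilers and Econ have overlapping enrolment — holds.
Crypto is a prerequisite for Graphics this term — violated.
Logic is a prerequisite for Graphics this term — holds.
The Crypto session must be before the Econ session — violated.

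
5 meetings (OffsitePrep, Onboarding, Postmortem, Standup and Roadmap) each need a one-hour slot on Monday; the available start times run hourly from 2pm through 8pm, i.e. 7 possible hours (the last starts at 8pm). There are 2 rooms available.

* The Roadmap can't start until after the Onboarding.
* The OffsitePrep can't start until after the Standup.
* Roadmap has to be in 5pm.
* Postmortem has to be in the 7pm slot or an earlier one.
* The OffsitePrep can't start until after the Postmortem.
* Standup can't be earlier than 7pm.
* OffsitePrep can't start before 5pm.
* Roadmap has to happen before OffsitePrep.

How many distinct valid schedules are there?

18

Splitting on Onboarding: it can be 2pm (6), 3pm (6), 4pm (6). Listing each branch's schedules as (OffsitePrep, Postmortem, Standup, Roadmap):
Onboarding=2pm: (8pm,2pm,7pm,5pm) (8pm,3pm,7pm,5pm) (8pm,4pm,7pm,5pm) (8pm,5pm,7pm,5pm) (8pm,6pm,7pm,5pm) (8pm,7pm,7pm,5pm) — 6.
Onboarding=3pm: (8pm,2pm,7pm,5pm) (8pm,3pm,7pm,5pm) (8pm,4pm,7pm,5pm) (8pm,5pm,7pm,5pm) (8pm,6pm,7pm,5pm) (8pm,7pm,7pm,5pm) — 6.
Onboarding=4pm: (8pm,2pm,7pm,5pm) (8pm,3pm,7pm,5pm) (8pm,4pm,7pm,5pm) (8pm,5pm,7pm,5pm) (8pm,6pm,7pm,5pm) (8pm,7pm,7pm,5pm) — 6.
Summing: 6 + 6 + 6 = 18.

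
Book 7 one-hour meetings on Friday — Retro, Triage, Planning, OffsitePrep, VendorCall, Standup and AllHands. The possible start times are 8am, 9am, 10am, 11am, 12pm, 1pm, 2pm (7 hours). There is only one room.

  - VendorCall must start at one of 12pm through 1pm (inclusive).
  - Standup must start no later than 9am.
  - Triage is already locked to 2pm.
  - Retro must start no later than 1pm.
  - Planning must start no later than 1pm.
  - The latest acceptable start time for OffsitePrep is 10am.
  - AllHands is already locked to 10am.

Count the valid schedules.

8

Splitting on Retro: it can be 11am (4), 12pm (2), 1pm (2). Listing each branch's schedules as (Triage, Planning, OffsitePrep, VendorCall, Standup, AllHands):
Retro=11am: (2pm,12pm,8am,1pm,9am,10am) (2pm,12pm,9am,1pm,8am,10am) (2pm,1pm,8am,12pm,9am,10am) (2pm,1pm,9am,12pm,8am,10am) — 4.
Retro=12pm: (2pm,11am,8am,1pm,9am,10am) (2pm,11am,9am,1pm,8am,10am) — 2.
Retro=1pm: (2pm,11am,8am,12pm,9am,10am) (2pm,11am,9am,12pm,8am,10am) — 2.
Summing: 4 + 2 + 2 = 8.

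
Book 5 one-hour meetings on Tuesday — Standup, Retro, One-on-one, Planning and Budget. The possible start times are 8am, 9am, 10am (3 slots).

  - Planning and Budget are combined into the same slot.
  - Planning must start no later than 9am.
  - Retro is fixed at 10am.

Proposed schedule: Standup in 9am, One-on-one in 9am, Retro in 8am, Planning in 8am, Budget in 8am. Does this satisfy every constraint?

Retro is fixed at 10am — violated.
Planning and Budget are combined into the same slot — holds.
Planning must start no later than 9am — holds.

No. Retro is fixed at 10am is not satisfied.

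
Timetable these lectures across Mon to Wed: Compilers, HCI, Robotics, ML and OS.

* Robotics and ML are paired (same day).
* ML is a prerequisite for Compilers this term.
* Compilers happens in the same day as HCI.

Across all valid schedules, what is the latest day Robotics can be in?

Robotics must be in the same day as ML, which can't be after Tue, so Robotics is at most Tue.
Robotics at Tue is achievable: Robotics=Tue, Compilers=Wed, HCI=Wed, OS=Mon, ML=Tue.

Tue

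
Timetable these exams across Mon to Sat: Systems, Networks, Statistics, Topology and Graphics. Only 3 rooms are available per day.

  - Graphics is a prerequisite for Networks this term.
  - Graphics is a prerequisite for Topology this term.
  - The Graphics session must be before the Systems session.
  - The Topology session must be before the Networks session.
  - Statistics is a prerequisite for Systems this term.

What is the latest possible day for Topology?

Precedence pushes Topology to at least Tue; downstream work caps Topology at Fri.
Topology at Fri is achievable: Topology -> Fri, Graphics -> Mon, Statistics -> Mon, Systems -> Tue, Networks -> Sat.

Fri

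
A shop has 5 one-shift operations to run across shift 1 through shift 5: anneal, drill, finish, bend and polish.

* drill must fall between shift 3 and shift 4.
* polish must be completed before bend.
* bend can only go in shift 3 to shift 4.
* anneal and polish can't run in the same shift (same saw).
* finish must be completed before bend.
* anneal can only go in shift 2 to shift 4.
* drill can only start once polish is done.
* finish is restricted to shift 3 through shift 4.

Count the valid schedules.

Splitting on anneal: it can be shift 2 (3), shift 3 (4), shift 4 (5). Listing each branch's schedules as (drill, finish, bend, polish) by shift number:
anneal=shift 2: (3,3,4,1) (4,3,4,1) (4,3,4,3) — 3.
anneal=shift 3: (3,3,4,1) (3,3,4,2) (4,3,4,1) (4,3,4,2) — 4.
anneal=shift 4: (3,3,4,1) (3,3,4,2) (4,3,4,1) (4,3,4,2) (4,3,4,3) — 5.
Summing: 3 + 4 + 5 = 12.

12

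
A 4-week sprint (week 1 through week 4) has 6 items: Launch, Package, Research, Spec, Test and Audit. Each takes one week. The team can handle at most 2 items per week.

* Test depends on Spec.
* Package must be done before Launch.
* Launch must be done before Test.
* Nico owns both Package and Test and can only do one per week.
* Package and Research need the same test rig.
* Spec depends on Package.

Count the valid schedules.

38

Splitting on Launch: it can be week 2 (19), week 3 (19). Listing each branch's schedules as (Package, Research, Spec, Test, Audit) by week number:
Launch=week 2: (1,2,3,4,1) (1,2,3,4,3) (1,2,3,4,4) (1,3,2,3,1) (1,3,2,3,4) (1,3,2,4,1) (1,3,2,4,3) (1,3,2,4,4) (1,3,3,4,1) (1,3,3,4,2) (1,3,3,4,4) (1,4,2,3,1) (1,4,2,3,3) (1,4,2,3,4) (1,4,2,4,1) (1,4,2,4,3) (1,4,3,4,1) (1,4,3,4,2) (1,4,3,4,3) — 19.
Launch=week 3: (1,2,2,4,1) (1,2,2,4,3) (1,2,2,4,4) (1,2,3,4,1) (1,2,3,4,2) (1,2,3,4,4) (1,3,2,4,1) (1,3,2,4,2) (1,3,2,4,4) (1,4,2,4,1) (1,4,2,4,2) (1,4,2,4,3) (1,4,3,4,1) (1,4,3,4,2) (2,1,3,4,1) (2,1,3,4,2) (2,1,3,4,4) (2,4,3,4,1) (2,4,3,4,2) — 19.
Summing: 19 + 19 = 38.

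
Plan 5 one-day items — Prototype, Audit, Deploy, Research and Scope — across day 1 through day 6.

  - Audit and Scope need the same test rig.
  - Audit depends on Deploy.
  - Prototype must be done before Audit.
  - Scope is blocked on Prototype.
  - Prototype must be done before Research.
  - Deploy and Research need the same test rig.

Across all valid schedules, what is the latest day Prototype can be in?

Downstream work caps Prototype at day 5.
Prototype at day 4 is achievable: Scope in day 6; Deploy in day 1; Audit in day 5; Prototype in day 4; Research in day 5.
Nothing later works — the conflict constraints rule out every day after day 4.

day 4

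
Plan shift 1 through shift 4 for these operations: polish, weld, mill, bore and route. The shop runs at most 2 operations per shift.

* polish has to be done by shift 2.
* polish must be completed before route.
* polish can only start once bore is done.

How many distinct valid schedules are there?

26

Splitting on weld: it can be shift 1 (6), shift 2 (6), shift 3 (7), shift 4 (7). Listing each branch's schedules as (polish, mill, bore, route) by shift number:
weld=shift 1: (2,2,1,3) (2,2,1,4) (2,3,1,3) (2,3,1,4) (2,4,1,3) (2,4,1,4) — 6.
weld=shift 2: (2,1,1,3) (2,1,1,4) (2,3,1,3) (2,3,1,4) (2,4,1,3) (2,4,1,4) — 6.
weld=shift 3: (2,1,1,3) (2,1,1,4) (2,2,1,3) (2,2,1,4) (2,3,1,4) (2,4,1,3) (2,4,1,4) — 7.
weld=shift 4: (2,1,1,3) (2,1,1,4) (2,2,1,3) (2,2,1,4) (2,3,1,3) (2,3,1,4) (2,4,1,3) — 7.
Summing: 6 + 6 + 7 + 7 = 26.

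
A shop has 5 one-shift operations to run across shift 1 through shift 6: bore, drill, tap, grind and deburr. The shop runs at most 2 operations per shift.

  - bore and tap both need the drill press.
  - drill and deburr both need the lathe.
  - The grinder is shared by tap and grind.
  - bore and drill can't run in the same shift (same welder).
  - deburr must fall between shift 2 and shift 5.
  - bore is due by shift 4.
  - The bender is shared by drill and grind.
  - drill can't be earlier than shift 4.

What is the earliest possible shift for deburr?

Deburr is available from shift 2; deburr's own window allows nothing later than shift 5.
deburr at shift 2 is achievable: tap in shift 2, deburr in shift 2, drill in shift 4, bore in shift 1, grind in shift 1.

shift 2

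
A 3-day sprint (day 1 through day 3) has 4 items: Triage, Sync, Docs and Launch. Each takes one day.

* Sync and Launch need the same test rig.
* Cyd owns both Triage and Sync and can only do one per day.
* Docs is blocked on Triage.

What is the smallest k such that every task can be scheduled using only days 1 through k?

2 days

The precedence chain requires at least 2 distinct days.
2 works (last occupied day: day 2): for example Sync in day 2; Docs in day 2; Triage in day 1; Launch in day 1.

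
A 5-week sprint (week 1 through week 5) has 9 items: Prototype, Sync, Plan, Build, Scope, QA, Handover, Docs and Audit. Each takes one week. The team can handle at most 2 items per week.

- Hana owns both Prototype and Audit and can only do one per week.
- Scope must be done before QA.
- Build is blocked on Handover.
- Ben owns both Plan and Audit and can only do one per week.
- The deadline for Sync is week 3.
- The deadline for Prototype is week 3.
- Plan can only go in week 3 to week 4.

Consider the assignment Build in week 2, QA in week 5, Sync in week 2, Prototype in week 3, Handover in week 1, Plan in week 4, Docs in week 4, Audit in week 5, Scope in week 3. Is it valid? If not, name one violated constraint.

Valid

Build is blocked on Handover — holds.
The team can handle at most 2 items per week — holds.
Scope must be done before QA — holds.
Ben owns both Plan and Audit and can only do one per week — holds.
Hana owns both Prototype and Audit and can only do one per week — holds.
The deadline for Prototype is week 3 — holds.
The deadline for Sync is week 3 — holds.
Plan can only go in week 3 to week 4 — holds.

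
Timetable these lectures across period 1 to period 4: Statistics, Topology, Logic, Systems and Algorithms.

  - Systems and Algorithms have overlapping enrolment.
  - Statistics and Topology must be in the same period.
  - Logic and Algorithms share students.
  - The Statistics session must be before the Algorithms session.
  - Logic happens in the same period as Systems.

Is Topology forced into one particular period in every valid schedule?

Topology can be period 1 (e.g. Systems=period 1; Topology=period 1; Statistics=period 1; Logic=period 1; Algorithms=period 2) or period 2 (e.g. Algorithms=period 3, Statistics=period 2, Topology=period 2, Logic=period 1, Systems=period 1).

No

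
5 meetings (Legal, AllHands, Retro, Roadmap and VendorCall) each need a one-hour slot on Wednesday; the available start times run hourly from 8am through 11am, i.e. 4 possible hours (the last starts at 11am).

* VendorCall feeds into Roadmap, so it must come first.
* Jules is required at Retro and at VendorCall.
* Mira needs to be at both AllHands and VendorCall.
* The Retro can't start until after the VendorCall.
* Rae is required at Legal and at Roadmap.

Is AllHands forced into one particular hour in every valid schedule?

No

AllHands can be 8am (e.g. Roadmap=10am, Retro=10am, Legal=8am, AllHands=8am, VendorCall=9am) or 9am (e.g. Legal=8am; AllHands=9am; Roadmap=9am; Retro=9am; VendorCall=8am).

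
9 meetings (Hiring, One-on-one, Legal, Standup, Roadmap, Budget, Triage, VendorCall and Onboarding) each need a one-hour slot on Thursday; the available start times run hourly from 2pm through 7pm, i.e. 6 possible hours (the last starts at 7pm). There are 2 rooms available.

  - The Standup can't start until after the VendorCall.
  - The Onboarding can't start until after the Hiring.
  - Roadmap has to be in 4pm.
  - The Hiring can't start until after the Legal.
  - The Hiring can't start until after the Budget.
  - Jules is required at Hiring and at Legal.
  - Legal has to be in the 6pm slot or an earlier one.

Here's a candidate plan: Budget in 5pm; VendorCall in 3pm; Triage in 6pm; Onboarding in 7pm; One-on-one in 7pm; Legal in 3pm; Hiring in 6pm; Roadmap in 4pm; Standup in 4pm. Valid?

The Hiring can't start until after the Legal — holds.
Roadmap has to be in 4pm — holds.
The Onboarding can't start until after the Hiring — holds.
Jules is required at Hiring and at Legal — holds.
There are 2 rooms available — holds.
The Hiring can't start until after the Budget — holds.
Legal has to be in the 6pm slot or an earlier one — holds.
The Standup can't start until after the VendorCall — holds.

Yes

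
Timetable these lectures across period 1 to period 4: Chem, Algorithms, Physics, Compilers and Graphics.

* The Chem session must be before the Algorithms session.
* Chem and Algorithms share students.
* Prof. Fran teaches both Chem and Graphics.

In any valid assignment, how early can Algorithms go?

period 2

Precedence pushes Algorithms to at least period 2.
Algorithms at period 2 is achievable: Physics=period 1; Chem=period 1; Algorithms=period 2; Graphics=period 2; Compilers=period 1.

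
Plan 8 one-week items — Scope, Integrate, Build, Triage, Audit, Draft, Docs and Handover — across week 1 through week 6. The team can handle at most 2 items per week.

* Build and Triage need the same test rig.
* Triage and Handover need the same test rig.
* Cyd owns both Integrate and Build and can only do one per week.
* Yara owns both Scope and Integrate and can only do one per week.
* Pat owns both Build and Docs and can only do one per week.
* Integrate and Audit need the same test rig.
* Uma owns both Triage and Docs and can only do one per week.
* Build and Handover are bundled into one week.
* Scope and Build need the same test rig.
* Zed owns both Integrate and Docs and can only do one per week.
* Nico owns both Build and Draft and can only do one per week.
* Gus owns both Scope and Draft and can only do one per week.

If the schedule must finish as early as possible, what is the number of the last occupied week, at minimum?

week 4

With at most 2 per week and 8 work items, at least 4 weeks are needed.
4 works (last occupied week: week 4): for example Docs -> week 4; Audit -> week 4; Scope -> week 1; Draft -> week 2; Build -> week 3; Triage -> week 1; Integrate -> week 2; Handover -> week 3.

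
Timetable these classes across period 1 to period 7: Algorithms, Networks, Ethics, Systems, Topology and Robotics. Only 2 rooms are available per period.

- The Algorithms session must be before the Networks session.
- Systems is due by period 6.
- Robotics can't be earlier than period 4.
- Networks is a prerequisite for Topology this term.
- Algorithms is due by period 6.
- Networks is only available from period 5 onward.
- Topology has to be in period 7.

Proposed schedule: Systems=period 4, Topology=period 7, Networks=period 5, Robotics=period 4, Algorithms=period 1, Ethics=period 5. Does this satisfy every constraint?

The Algorithms session must be before the Networks session — holds.
Networks is a prerequisite for Topology this term — holds.
Only 2 rooms are available per period — holds.
Algorithms is due by period 6 — holds.
Systems is due by period 6 — holds.
Topology has to be in period 7 — holds.
Robotics can't be earlier than period 4 — holds.
Networks is only available from period 5 onward — holds.

Valid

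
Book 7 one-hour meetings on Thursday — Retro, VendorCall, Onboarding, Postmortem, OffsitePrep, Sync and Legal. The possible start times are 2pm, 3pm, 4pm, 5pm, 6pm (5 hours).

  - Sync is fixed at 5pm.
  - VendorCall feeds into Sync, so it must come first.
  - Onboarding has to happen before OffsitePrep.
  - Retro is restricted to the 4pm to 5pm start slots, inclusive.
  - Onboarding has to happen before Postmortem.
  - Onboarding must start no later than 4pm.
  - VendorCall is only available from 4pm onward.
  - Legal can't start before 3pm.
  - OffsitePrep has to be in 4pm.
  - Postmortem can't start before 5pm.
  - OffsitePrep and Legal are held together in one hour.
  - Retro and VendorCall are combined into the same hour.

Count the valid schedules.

Enumerating: Onboarding -> 2pm, Legal -> 4pm, Postmortem -> 5pm, Sync -> 5pm, VendorCall -> 4pm, Retro -> 4pm, OffsitePrep -> 4pm | OffsitePrep in 4pm; Onboarding in 3pm; Legal in 4pm; Postmortem in 5pm; Retro in 4pm; Sync in 5pm; VendorCall in 4pm | Retro in 4pm, OffsitePrep in 4pm, Onboarding in 2pm, VendorCall in 4pm, Sync in 5pm, Postmortem in 6pm, Legal in 4pm | VendorCall -> 4pm, Sync -> 5pm, OffsitePrep -> 4pm, Onboarding -> 3pm, Retro -> 4pm, Postmortem -> 6pm, Legal -> 4pm.

4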